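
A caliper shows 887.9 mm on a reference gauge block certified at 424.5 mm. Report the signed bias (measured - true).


Systematic error = measured - true
= 887.9 - 424.5
= 463.4000

463.4000


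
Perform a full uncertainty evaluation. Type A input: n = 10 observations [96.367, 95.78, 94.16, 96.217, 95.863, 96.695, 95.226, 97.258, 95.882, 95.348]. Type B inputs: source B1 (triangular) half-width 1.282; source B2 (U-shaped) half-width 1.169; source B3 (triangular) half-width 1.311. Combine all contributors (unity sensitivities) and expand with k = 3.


mean = (96.367 + 95.78 + 94.16 + 96.217 + 95.863 + 96.695 + 95.226 + 97.258 + 95.882 + 95.348) / 10 = 95.8796
s = sqrt(sum((x - mean)^2)/(n-1)) = 0.85591266
u_A = s / sqrt(n) = 0.85591266 / sqrt(10) = 0.27066335
u_B1 = 1.282 / sqrt(6) = 0.52337431
u_B2 = 1.169 / sqrt(2) = 0.82660783
u_B3 = 1.311 / sqrt(6) = 0.53521351
uc = sqrt(0.27066335^2 + 0.52337431^2 + 0.82660783^2 + 0.53521351^2) = 1.1475684
U = k * uc = 3 * 1.1475684
U = 3.4427

3.4427


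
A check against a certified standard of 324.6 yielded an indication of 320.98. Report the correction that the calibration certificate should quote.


Correction = standard - reading
= 324.6 - 320.98
= 3.6200

3.6200


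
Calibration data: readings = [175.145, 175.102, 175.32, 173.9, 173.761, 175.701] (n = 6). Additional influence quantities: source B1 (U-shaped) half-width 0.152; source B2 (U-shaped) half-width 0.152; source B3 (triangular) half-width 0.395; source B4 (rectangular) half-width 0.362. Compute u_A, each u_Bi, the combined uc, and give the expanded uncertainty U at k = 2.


mean = (175.145 + 175.102 + 175.32 + 173.9 + 173.761 + 175.701) / 6 = 174.8215
s = sqrt(sum((x - mean)^2)/(n-1)) = 0.79739294
u_A = s / sqrt(n) = 0.79739294 / sqrt(6) = 0.3255343
u_B1 = 0.152 / sqrt(2) = 0.10748023
u_B2 = 0.152 / sqrt(2) = 0.10748023
u_B3 = 0.395 / sqrt(6) = 0.16125807
u_B4 = 0.362 / sqrt(3) = 0.2090008
uc = sqrt(0.3255343^2 + 0.10748023^2 + 0.10748023^2 + 0.16125807^2 + 0.2090008^2) = 0.44582741
U = k * uc = 2 * 0.44582741
U = 0.8917

0.8917


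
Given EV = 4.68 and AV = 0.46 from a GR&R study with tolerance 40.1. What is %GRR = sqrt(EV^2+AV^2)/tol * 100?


GRR = sqrt(EV^2 + AV^2) = sqrt(4.68^2 + 0.46^2) = 4.7025525
%GRR = GRR / tol * 100 = 4.7025525 / 40.1 * 100
%GRR = 11.7271

11.7271


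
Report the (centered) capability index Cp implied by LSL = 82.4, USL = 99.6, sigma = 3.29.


Cp = (USL - LSL) / (6 * sigma)
= (99.6 - 82.4) / (6 * 3.29)
= 17.2000 / 19.7400
= 0.8713

0.8713


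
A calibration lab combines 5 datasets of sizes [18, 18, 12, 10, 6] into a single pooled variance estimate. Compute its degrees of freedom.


nu = sum_i (n_i - 1)
nu = ((18 - 1) + (18 - 1) + (12 - 1) + (10 - 1) + (6 - 1))
nu = 17 + 17 + 11 + 9 + 5
nu = 59

59


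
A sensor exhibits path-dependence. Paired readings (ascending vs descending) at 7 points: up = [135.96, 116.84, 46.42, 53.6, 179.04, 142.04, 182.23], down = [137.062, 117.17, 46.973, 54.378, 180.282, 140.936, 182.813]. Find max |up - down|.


|135.96 - 137.062| = 1.1020
|116.84 - 117.17| = 0.3300
|46.42 - 46.973| = 0.5530
|53.6 - 54.378| = 0.7780
|179.04 - 180.282| = 1.2420
|142.04 - 140.936| = 1.1040
|182.23 - 182.813| = 0.5830
hysteresis = max(diffs) = 1.2420

1.2420


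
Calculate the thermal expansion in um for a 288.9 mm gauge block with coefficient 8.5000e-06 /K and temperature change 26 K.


dL = L * alpha * dT
= 288.9 * 8.5000e-06 * 26
= 0.0638469 mm
dL_um = 0.0638469 * 1000 = 63.8469 um

63.8469


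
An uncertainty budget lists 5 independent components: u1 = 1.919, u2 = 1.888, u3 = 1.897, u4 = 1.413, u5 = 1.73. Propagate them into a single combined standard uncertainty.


uc = sqrt(1.919^2 + 1.888^2 + 1.897^2 + 1.413^2 + 1.73^2)
uc = sqrt(15.835183)
uc = 3.9793

3.9793


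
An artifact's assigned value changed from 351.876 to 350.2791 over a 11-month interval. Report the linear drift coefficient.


rate = (v2 - v1) / months
= (350.2791 - 351.876) / 11
= -1.5969 / 11
= -0.1452

-0.1452


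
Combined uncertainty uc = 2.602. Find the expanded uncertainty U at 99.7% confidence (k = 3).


U = k * uc
U = 3 * 2.602
U = 7.8060

7.8060


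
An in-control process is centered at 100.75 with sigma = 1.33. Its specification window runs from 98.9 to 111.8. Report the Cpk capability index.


Cpu = (USL - mean) / (3*sigma) = (111.8 - 100.75) / (3*1.33) = 2.7694
Cpl = (mean - LSL) / (3*sigma) = (100.75 - 98.9) / (3*1.33) = 0.4637
Cpk = min(Cpu, Cpl) = 0.4637

0.4637


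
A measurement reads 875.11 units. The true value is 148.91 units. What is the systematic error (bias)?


Systematic error = measured - true
= 875.11 - 148.91
= 726.2000

726.2000


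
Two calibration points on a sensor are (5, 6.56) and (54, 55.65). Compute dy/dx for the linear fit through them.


slope = (y2 - y1) / (x2 - x1)
= (55.65 - 6.56) / (54 - 5)
= 49.0900 / 49
= 1.0018

1.0018


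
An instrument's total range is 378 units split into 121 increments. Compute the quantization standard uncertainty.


resolution = range / divisions
resolution = 378 / 121 = 3.1239669
u_res = resolution / (2*sqrt(3))
u_res = 3.1239669 / 3.4641016
u_res = 0.9018

0.9018


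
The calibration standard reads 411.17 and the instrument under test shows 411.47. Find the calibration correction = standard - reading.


Correction = standard - reading
= 411.17 - 411.47
= -0.3000

-0.3000


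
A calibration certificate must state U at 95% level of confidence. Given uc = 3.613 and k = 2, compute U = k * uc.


U = k * uc
U = 2 * 3.613
U = 7.2260

7.2260


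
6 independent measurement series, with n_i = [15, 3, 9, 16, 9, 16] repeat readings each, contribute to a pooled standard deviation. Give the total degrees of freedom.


nu = sum_i (n_i - 1)
nu = ((15 - 1) + (3 - 1) + (9 - 1) + (16 - 1) + (9 - 1) + (16 - 1))
nu = 14 + 2 + 8 + 15 + 8 + 15
nu = 62

62


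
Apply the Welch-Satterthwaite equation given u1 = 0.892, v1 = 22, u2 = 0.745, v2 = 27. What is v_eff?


uc = sqrt(u1^2 + u2^2) = sqrt(0.892^2 + 0.745^2) = 1.1621915
v_eff = uc^4 / (u1^4/v1 + u2^4/v2)
= 1.1621915^4 / (0.892^4/22 + 0.745^4/27)
= 1.824361 / 0.040185779
v_eff = 45.3982

45.3982


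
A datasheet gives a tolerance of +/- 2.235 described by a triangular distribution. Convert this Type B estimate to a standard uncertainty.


u_B = half_width / sqrt(6)
u_B = 2.235 / 2.4494897
u_B = 0.9124

0.9124


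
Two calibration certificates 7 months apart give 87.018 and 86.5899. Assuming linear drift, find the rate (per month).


rate = (v2 - v1) / months
= (86.5899 - 87.018) / 7
= -0.4281 / 7
= -0.0612

-0.0612


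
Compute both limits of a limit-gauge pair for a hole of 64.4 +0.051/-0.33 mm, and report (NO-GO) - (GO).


GO = nominal - lower_tol (smallest hole = maximum material condition)
GO = 64.4 - 0.33 = 64.07
NO-GO = nominal + upper_tol (largest hole = least material condition)
NO-GO = 64.4 + 0.051 = 64.451
spread = NO-GO - GO = 64.451 - 64.07 = 0.3810

0.3810


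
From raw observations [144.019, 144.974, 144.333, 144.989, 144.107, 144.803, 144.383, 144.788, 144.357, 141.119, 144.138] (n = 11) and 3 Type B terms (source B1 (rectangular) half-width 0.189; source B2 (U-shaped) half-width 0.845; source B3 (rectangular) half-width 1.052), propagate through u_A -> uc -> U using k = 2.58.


mean = (144.019 + 144.974 + 144.333 + 144.989 + 144.107 + 144.803 + 144.383 + 144.788 + 144.357 + 141.119 + 144.138) / 11 = 144.1827273
s = sqrt(sum((x - mean)^2)/(n-1)) = 1.0743049
u_A = s / sqrt(n) = 1.0743049 / sqrt(11) = 0.32391511
u_B1 = 0.189 / sqrt(3) = 0.1091192
u_B2 = 0.845 / sqrt(2) = 0.59750523
u_B3 = 1.052 / sqrt(3) = 0.60737248
uc = sqrt(0.32391511^2 + 0.1091192^2 + 0.59750523^2 + 0.60737248^2) = 0.91800971
U = k * uc = 2.58 * 0.91800971
U = 2.3685

2.3685


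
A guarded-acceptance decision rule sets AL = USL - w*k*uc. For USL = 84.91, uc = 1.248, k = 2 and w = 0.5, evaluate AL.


U = k * uc = 2 * 1.248 = 2.496
guard band g = w * U = 0.5 * 2.496 = 1.248
AL = USL - g = 84.91 - 1.248
AL = 83.6620

83.6620


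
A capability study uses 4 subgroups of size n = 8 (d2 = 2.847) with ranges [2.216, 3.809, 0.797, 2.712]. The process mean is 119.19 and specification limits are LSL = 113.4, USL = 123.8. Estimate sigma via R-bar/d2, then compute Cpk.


R_bar = (2.216 + 3.809 + 0.797 + 2.712) / 4 = 2.3835
sigma = R_bar / d2 = 2.3835 / 2.847 = 0.83719705
Cp = (USL - LSL)/(6*sigma) = (123.8 - 113.4)/(6*0.83719705) = 2.0704
Cpu = (123.8 - 119.19)/(3*0.83719705) = 1.8355
Cpl = (119.19 - 113.4)/(3*0.83719705) = 2.3053
Cpk = min(Cpu, Cpl) = 1.8355

1.8355


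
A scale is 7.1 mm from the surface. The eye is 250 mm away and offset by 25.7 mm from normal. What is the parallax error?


error = h * offset / d
= 7.1 * 25.7 / 250
= 0.7299

0.7299


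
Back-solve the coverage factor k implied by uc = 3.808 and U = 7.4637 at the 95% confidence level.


k = U / uc
k = 7.4637 / 3.808
k = 1.96

1.96


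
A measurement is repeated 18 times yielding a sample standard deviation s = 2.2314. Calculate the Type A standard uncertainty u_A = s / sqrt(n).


u_A = s / sqrt(n)
u_A = 2.2314 / sqrt(18)
u_A = 2.2314 / 4.2426407
u_A = 0.5259

0.5259


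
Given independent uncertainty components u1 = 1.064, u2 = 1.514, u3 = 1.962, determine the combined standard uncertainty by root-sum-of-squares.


uc = sqrt(1.064^2 + 1.514^2 + 1.962^2)
uc = sqrt(7.273736)
uc = 2.6970

2.6970


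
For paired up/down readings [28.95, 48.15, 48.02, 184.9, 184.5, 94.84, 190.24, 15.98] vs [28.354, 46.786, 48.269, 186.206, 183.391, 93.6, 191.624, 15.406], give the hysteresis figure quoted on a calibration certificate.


|28.95 - 28.354| = 0.5960
|48.15 - 46.786| = 1.3640
|48.02 - 48.269| = 0.2490
|184.9 - 186.206| = 1.3060
|184.5 - 183.391| = 1.1090
|94.84 - 93.6| = 1.2400
|190.24 - 191.624| = 1.3840
|15.98 - 15.406| = 0.5740
hysteresis = max(diffs) = 1.3840

1.3840


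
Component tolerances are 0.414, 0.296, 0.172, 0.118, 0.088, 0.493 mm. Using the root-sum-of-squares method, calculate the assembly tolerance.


RSS = sqrt(0.414^2 + 0.296^2 + 0.172^2 + 0.118^2 + 0.088^2 + 0.493^2)
= sqrt(0.553313)
= 0.7439

0.7439


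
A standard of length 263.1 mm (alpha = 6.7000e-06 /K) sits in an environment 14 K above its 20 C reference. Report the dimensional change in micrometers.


dL = L * alpha * dT
= 263.1 * 6.7000e-06 * 14
= 0.0246788 mm
dL_um = 0.0246788 * 1000 = 24.6788 um

24.6788


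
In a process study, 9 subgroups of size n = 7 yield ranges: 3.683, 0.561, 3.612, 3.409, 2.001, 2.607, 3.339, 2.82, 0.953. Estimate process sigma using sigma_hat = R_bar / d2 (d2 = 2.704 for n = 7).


R_bar = (3.683 + 0.561 + 3.612 + 3.409 + 2.001 + 2.607 + 3.339 + 2.82 + 0.953) / 9
R_bar = 22.985 / 9 = 2.5538889
sigma_hat = R_bar / d2 = 2.5538889 / 2.704 = 0.9445

0.9445


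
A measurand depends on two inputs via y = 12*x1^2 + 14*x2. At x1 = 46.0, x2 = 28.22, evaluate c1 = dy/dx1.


y = 12*x1^2 + 14*x2
dy/dx1 = 2*12*x1
Evaluate at x1 = 46.0: c1 = 24 * 46.0
c1 = 1104.0000

1104.0000


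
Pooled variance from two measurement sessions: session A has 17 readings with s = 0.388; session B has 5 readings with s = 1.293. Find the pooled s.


s_p = sqrt(((n1-1)*s1^2 + (n2-1)*s2^2) / (n1+n2-2))
numerator = (17-1)*0.388^2 + (5-1)*1.293^2 = 2.408704 + 6.687396 = 9.0961
denominator = 17 + 5 - 2 = 20
s_p^2 = 9.0961 / 20 = 0.454805
s_p = sqrt(0.454805) = 0.6744

0.6744


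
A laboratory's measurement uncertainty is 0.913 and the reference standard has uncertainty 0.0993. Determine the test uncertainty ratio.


TUR = u_lab / u_ref
= 0.913 / 0.0993
= 9.1944

9.1944


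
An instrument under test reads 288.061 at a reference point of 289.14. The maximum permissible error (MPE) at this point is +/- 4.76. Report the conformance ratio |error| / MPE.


e = indication - reference = 288.061 - 289.14 = -1.0790
|e| = 1.0790
ratio = |e| / MPE = 1.0790 / 4.76
ratio = 0.2267

0.2267


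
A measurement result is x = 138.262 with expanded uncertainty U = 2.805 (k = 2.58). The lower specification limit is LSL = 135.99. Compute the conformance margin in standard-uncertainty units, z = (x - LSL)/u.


u = U / k = 2.805 / 2.58 = 1.0872093
margin = |LSL - x| = |135.99 - 138.262| = 2.272
z = margin / u = 2.272 / 1.0872093
z = 2.0898

2.0898


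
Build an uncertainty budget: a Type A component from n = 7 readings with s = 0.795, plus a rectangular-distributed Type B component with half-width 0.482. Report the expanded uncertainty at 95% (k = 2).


u_A = s / sqrt(n) = 0.795 / sqrt(7) = 0.30048176
u_B = half_width / sqrt(3) = 0.482 / sqrt(3) = 0.27828283
uc = sqrt(u_A^2 + u_B^2) = sqrt(0.30048176^2 + 0.27828283^2) = 0.40954929
U = k * uc = 2 * 0.40954929
U = 0.8191

0.8191


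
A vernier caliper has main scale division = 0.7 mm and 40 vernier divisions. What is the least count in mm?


LC = MSD / n_div
= 0.7 / 40
= 0.0175

0.0175


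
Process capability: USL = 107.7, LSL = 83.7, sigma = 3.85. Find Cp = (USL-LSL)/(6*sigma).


Cp = (USL - LSL) / (6 * sigma)
= (107.7 - 83.7) / (6 * 3.85)
= 24.0000 / 23.1000
= 1.0390

1.0390


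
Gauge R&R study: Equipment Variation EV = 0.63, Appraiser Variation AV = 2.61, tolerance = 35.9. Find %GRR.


GRR = sqrt(EV^2 + AV^2) = sqrt(0.63^2 + 2.61^2) = 2.6849581
%GRR = GRR / tol * 100 = 2.6849581 / 35.9 * 100
%GRR = 7.4790

7.4790


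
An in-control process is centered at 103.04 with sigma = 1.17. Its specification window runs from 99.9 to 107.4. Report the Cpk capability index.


Cpu = (USL - mean) / (3*sigma) = (107.4 - 103.04) / (3*1.17) = 1.2422
Cpl = (mean - LSL) / (3*sigma) = (103.04 - 99.9) / (3*1.17) = 0.8946
Cpk = min(Cpu, Cpl) = 0.8946

0.8946


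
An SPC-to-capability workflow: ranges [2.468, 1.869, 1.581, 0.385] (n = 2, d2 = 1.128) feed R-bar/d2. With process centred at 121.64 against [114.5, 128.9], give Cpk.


R_bar = (2.468 + 1.869 + 1.581 + 0.385) / 4 = 1.57575
sigma = R_bar / d2 = 1.57575 / 1.128 = 1.3969415
Cp = (USL - LSL)/(6*sigma) = (128.9 - 114.5)/(6*1.3969415) = 1.7180
Cpu = (128.9 - 121.64)/(3*1.3969415) = 1.7324
Cpl = (121.64 - 114.5)/(3*1.3969415) = 1.7037
Cpk = min(Cpu, Cpl) = 1.7037

1.7037


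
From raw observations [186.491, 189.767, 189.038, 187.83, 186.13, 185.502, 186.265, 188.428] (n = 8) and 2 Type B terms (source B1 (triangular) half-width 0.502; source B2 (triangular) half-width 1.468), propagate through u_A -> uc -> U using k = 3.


mean = (186.491 + 189.767 + 189.038 + 187.83 + 186.13 + 185.502 + 186.265 + 188.428) / 8 = 187.431375
s = sqrt(sum((x - mean)^2)/(n-1)) = 1.5514671
u_A = s / sqrt(n) = 1.5514671 / sqrt(8) = 0.54852645
u_B1 = 0.502 / sqrt(6) = 0.20494064
u_B2 = 1.468 / sqrt(6) = 0.59930849
uc = sqrt(0.54852645^2 + 0.20494064^2 + 0.59930849^2) = 0.83788579
U = k * uc = 3 * 0.83788579
U = 2.5137

2.5137


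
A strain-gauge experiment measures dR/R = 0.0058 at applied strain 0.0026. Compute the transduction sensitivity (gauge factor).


GF = (dR/R) / epsilon
= 0.0058 / 0.0026
= 2.2308

2.2308


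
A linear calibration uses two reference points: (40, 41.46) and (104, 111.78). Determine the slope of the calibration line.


slope = (y2 - y1) / (x2 - x1)
= (111.78 - 41.46) / (104 - 40)
= 70.3200 / 64
= 1.0987

1.0987


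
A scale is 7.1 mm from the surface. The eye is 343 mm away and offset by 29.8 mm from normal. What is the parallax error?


error = h * offset / d
= 7.1 * 29.8 / 343
= 0.6169

0.6169


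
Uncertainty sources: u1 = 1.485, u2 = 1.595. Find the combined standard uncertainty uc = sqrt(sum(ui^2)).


uc = sqrt(1.485^2 + 1.595^2)
uc = sqrt(4.74925)
uc = 2.1793

2.1793


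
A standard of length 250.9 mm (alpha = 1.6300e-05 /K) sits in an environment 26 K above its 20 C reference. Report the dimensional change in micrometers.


dL = L * alpha * dT
= 250.9 * 1.6300e-05 * 26
= 0.1063314 mm
dL_um = 0.1063314 * 1000 = 106.3314 um

106.3314


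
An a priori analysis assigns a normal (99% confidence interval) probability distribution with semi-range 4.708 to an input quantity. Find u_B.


u_B = half_width / 2.576
u_B = 4.708 / 2.576
u_B = 1.8276

1.8276


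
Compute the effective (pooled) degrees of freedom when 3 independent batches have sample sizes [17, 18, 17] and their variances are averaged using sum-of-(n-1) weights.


nu = sum_i (n_i - 1)
nu = ((17 - 1) + (18 - 1) + (17 - 1))
nu = 16 + 17 + 16
nu = 49

49


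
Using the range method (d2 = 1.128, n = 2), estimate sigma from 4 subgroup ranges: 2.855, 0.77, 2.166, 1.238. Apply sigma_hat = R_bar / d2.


R_bar = (2.855 + 0.77 + 2.166 + 1.238) / 4
R_bar = 7.029 / 4 = 1.75725
sigma_hat = R_bar / d2 = 1.75725 / 1.128 = 1.5578

1.5578


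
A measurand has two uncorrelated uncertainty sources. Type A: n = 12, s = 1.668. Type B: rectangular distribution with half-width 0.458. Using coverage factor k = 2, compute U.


u_A = s / sqrt(n) = 1.668 / sqrt(12) = 0.48151012
u_B = half_width / sqrt(3) = 0.458 / sqrt(3) = 0.26442642
uc = sqrt(u_A^2 + u_B^2) = sqrt(0.48151012^2 + 0.26442642^2) = 0.54933899
U = k * uc = 2 * 0.54933899
U = 1.0987

1.0987


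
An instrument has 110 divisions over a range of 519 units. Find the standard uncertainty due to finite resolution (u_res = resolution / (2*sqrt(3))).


resolution = range / divisions
resolution = 519 / 110 = 4.7181818
u_res = resolution / (2*sqrt(3))
u_res = 4.7181818 / 3.4641016
u_res = 1.3620

1.3620


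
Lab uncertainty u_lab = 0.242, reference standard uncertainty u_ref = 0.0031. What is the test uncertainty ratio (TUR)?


TUR = u_lab / u_ref
= 0.242 / 0.0031
= 78.0645

78.0645


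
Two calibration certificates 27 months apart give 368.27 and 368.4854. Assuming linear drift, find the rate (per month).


rate = (v2 - v1) / months
= (368.4854 - 368.27) / 27
= 0.2154 / 27
= 0.0080

0.0080


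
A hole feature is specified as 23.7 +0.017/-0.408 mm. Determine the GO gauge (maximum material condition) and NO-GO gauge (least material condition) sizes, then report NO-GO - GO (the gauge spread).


GO = nominal - lower_tol (smallest hole = maximum material condition)
GO = 23.7 - 0.408 = 23.292
NO-GO = nominal + upper_tol (largest hole = least material condition)
NO-GO = 23.7 + 0.017 = 23.717
spread = NO-GO - GO = 23.717 - 23.292 = 0.4250

0.4250


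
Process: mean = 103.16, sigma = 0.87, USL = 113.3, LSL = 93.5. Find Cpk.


Cpu = (USL - mean) / (3*sigma) = (113.3 - 103.16) / (3*0.87) = 3.8851
Cpl = (mean - LSL) / (3*sigma) = (103.16 - 93.5) / (3*0.87) = 3.7011
Cpk = min(Cpu, Cpl) = 3.7011

3.7011


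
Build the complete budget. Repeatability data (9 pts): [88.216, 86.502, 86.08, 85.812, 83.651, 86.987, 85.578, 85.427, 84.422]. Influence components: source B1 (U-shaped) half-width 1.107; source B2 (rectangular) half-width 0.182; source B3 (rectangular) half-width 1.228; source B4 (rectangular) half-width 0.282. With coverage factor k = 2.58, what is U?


mean = (88.216 + 86.502 + 86.08 + 85.812 + 83.651 + 86.987 + 85.578 + 85.427 + 84.422) / 9 = 85.85277778
s = sqrt(sum((x - mean)^2)/(n-1)) = 1.3461891
u_A = s / sqrt(n) = 1.3461891 / sqrt(9) = 0.4487297
u_B1 = 1.107 / sqrt(2) = 0.78276721
u_B2 = 0.182 / sqrt(3) = 0.10507775
u_B3 = 1.228 / sqrt(3) = 0.70898613
u_B4 = 0.282 / sqrt(3) = 0.16281278
uc = sqrt(0.4487297^2 + 0.78276721^2 + 0.10507775^2 + 0.70898613^2 + 0.16281278^2) = 1.1637412
U = k * uc = 2.58 * 1.1637412
U = 3.0025

3.0025


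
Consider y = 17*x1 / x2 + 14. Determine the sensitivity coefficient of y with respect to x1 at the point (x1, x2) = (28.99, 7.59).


y = 17*x1 / x2 + 14
dy/dx1 = 17/x2
Evaluate at x2 = 7.59: c1 = 17 / 7.59
c1 = 2.2398

2.2398


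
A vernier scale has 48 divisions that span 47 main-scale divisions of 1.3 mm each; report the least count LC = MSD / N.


LC = MSD / n_div
= 1.3 / 48
= 0.0271

0.0271


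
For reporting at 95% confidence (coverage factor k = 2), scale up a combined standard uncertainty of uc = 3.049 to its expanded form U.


U = k * uc
U = 2 * 3.049
U = 6.0980

6.0980


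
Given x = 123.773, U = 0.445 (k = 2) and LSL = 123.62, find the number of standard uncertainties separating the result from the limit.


u = U / k = 0.445 / 2 = 0.2225
margin = |LSL - x| = |123.62 - 123.773| = 0.153
z = margin / u = 0.153 / 0.2225
z = 0.6876

0.6876


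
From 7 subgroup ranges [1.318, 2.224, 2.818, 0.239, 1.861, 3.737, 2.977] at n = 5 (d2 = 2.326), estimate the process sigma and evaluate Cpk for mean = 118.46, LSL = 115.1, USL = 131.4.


R_bar = (1.318 + 2.224 + 2.818 + 0.239 + 1.861 + 3.737 + 2.977) / 7 = 2.1677143
sigma = R_bar / d2 = 2.1677143 / 2.326 = 0.9319494
Cp = (USL - LSL)/(6*sigma) = (131.4 - 115.1)/(6*0.9319494) = 2.9150
Cpu = (131.4 - 118.46)/(3*0.9319494) = 4.6283
Cpl = (118.46 - 115.1)/(3*0.9319494) = 1.2018
Cpk = min(Cpu, Cpl) = 1.2018

1.2018


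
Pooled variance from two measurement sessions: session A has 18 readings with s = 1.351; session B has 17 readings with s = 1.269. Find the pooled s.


s_p = sqrt(((n1-1)*s1^2 + (n2-1)*s2^2) / (n1+n2-2))
numerator = (18-1)*1.351^2 + (17-1)*1.269^2 = 31.028417 + 25.765776 = 56.794193
denominator = 18 + 17 - 2 = 33
s_p^2 = 56.794193 / 33 = 1.7210362
s_p = sqrt(1.7210362) = 1.3119

1.3119


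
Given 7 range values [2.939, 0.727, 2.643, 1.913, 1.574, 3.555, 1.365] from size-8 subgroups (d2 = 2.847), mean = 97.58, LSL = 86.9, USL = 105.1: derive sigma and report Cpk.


R_bar = (2.939 + 0.727 + 2.643 + 1.913 + 1.574 + 3.555 + 1.365) / 7 = 2.1022857
sigma = R_bar / d2 = 2.1022857 / 2.847 = 0.73842139
Cp = (USL - LSL)/(6*sigma) = (105.1 - 86.9)/(6*0.73842139) = 4.1079
Cpu = (105.1 - 97.58)/(3*0.73842139) = 3.3946
Cpl = (97.58 - 86.9)/(3*0.73842139) = 4.8211
Cpk = min(Cpu, Cpl) = 3.3946

3.3946


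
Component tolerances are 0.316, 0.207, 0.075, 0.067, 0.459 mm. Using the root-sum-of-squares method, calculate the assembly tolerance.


RSS = sqrt(0.316^2 + 0.207^2 + 0.075^2 + 0.067^2 + 0.459^2)
= sqrt(0.3635)
= 0.6029

0.6029


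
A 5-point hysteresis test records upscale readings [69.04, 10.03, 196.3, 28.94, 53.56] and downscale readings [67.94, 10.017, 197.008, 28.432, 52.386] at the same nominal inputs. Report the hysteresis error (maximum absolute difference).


|69.04 - 67.94| = 1.1000
|10.03 - 10.017| = 0.0130
|196.3 - 197.008| = 0.7080
|28.94 - 28.432| = 0.5080
|53.56 - 52.386| = 1.1740
hysteresis = max(diffs) = 1.1740

1.1740


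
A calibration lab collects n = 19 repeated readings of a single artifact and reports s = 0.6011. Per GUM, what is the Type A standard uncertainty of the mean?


u_A = s / sqrt(n)
u_A = 0.6011 / sqrt(19)
u_A = 0.6011 / 4.3588989
u_A = 0.1379

0.1379


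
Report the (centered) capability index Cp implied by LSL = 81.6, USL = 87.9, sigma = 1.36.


Cp = (USL - LSL) / (6 * sigma)
= (87.9 - 81.6) / (6 * 1.36)
= 6.3000 / 8.1600
= 0.7721

0.7721


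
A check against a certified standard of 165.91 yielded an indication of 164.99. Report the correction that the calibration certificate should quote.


Correction = standard - reading
= 165.91 - 164.99
= 0.9200

0.9200


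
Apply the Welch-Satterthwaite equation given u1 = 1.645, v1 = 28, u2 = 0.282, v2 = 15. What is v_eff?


uc = sqrt(u1^2 + u2^2) = sqrt(1.645^2 + 0.282^2) = 1.6689964
v_eff = uc^4 / (u1^4/v1 + u2^4/v2)
= 1.6689964^4 / (1.645^4/28 + 0.282^4/15)
= 7.7592831 / 0.26194201
v_eff = 29.6221

29.6221


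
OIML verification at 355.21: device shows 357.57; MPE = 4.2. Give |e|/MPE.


e = indication - reference = 357.57 - 355.21 = 2.3600
|e| = 2.3600
ratio = |e| / MPE = 2.3600 / 4.2
ratio = 0.5619

0.5619


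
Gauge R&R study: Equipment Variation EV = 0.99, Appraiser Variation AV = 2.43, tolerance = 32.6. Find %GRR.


GRR = sqrt(EV^2 + AV^2) = sqrt(0.99^2 + 2.43^2) = 2.6239284
%GRR = GRR / tol * 100 = 2.6239284 / 32.6 * 100
%GRR = 8.0489

8.0489


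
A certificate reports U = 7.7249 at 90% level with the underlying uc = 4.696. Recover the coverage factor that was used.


k = U / uc
k = 7.7249 / 4.696
k = 1.645

1.645


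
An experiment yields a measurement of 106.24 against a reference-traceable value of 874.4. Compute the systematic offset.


Systematic error = measured - true
= 106.24 - 874.4
= -768.1600

-768.1600


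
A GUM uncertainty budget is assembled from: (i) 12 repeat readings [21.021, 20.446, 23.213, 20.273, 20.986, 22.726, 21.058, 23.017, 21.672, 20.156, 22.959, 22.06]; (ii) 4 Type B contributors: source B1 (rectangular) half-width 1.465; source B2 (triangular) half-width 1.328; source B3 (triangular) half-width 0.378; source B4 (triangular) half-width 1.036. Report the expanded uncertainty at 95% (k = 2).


mean = (21.021 + 20.446 + 23.213 + 20.273 + 20.986 + 22.726 + 21.058 + 23.017 + 21.672 + 20.156 + 22.959 + 22.06) / 12 = 21.63225
s = sqrt(sum((x - mean)^2)/(n-1)) = 1.1326758
u_A = s / sqrt(n) = 1.1326758 / sqrt(12) = 0.32697534
u_B1 = 1.465 / sqrt(3) = 0.84581814
u_B2 = 1.328 / sqrt(6) = 0.54215373
u_B3 = 0.378 / sqrt(6) = 0.15431785
u_B4 = 1.036 / sqrt(6) = 0.42294523
uc = sqrt(0.32697534^2 + 0.84581814^2 + 0.54215373^2 + 0.15431785^2 + 0.42294523^2) = 1.1484548
U = k * uc = 2 * 1.1484548
U = 2.2969

2.2969


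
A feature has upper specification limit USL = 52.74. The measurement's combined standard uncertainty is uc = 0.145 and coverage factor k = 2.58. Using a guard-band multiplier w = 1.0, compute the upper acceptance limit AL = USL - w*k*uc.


U = k * uc = 2.58 * 0.145 = 0.3741
guard band g = w * U = 1.0 * 0.3741 = 0.3741
AL = USL - g = 52.74 - 0.3741
AL = 52.3659

52.3659


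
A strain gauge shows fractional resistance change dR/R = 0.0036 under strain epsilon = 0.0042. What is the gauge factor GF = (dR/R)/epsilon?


GF = (dR/R) / epsilon
= 0.0036 / 0.0042
= 0.8571

0.8571


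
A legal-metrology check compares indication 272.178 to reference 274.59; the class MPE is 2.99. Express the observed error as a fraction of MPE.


e = indication - reference = 272.178 - 274.59 = -2.4120
|e| = 2.4120
ratio = |e| / MPE = 2.4120 / 2.99
ratio = 0.8067

0.8067


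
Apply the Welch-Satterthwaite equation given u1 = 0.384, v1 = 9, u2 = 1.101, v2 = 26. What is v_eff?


uc = sqrt(u1^2 + u2^2) = sqrt(0.384^2 + 1.101^2) = 1.1660433
v_eff = uc^4 / (u1^4/v1 + u2^4/v2)
= 1.1660433^4 / (0.384^4/9 + 1.101^4/26)
= 1.8486671 / 0.058932506
v_eff = 31.3692

31.3692


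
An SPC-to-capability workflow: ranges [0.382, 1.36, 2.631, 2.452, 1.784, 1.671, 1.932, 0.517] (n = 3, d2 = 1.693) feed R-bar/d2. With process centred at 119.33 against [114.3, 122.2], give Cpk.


R_bar = (0.382 + 1.36 + 2.631 + 2.452 + 1.784 + 1.671 + 1.932 + 0.517) / 8 = 1.591125
sigma = R_bar / d2 = 1.591125 / 1.693 = 0.93982575
Cp = (USL - LSL)/(6*sigma) = (122.2 - 114.3)/(6*0.93982575) = 1.4010
Cpu = (122.2 - 119.33)/(3*0.93982575) = 1.0179
Cpl = (119.33 - 114.3)/(3*0.93982575) = 1.7840
Cpk = min(Cpu, Cpl) = 1.0179

1.0179


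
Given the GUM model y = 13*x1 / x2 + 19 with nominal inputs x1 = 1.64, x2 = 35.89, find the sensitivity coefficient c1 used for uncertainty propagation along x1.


y = 13*x1 / x2 + 19
dy/dx1 = 13/x2
Evaluate at x2 = 35.89: c1 = 13 / 35.89
c1 = 0.3622

0.3622


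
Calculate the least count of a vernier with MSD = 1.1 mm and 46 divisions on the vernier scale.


LC = MSD / n_div
= 1.1 / 46
= 0.0239

0.0239


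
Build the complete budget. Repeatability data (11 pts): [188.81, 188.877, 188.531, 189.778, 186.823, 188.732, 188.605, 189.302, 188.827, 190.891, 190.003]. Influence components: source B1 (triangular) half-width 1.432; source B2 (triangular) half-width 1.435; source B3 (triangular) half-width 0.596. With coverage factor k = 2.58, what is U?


mean = (188.81 + 188.877 + 188.531 + 189.778 + 186.823 + 188.732 + 188.605 + 189.302 + 188.827 + 190.891 + 190.003) / 11 = 189.0162727
s = sqrt(sum((x - mean)^2)/(n-1)) = 1.0268282
u_A = s / sqrt(n) = 1.0268282 / sqrt(11) = 0.30960035
u_B1 = 1.432 / sqrt(6) = 0.58461155
u_B2 = 1.435 / sqrt(6) = 0.5858363
u_B3 = 0.596 / sqrt(6) = 0.24331598
uc = sqrt(0.30960035^2 + 0.58461155^2 + 0.5858363^2 + 0.24331598^2) = 0.91653144
U = k * uc = 2.58 * 0.91653144
U = 2.3647

2.3647


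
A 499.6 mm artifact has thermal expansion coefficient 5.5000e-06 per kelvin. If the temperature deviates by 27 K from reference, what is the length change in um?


dL = L * alpha * dT
= 499.6 * 5.5000e-06 * 27
= 0.0741906 mm
dL_um = 0.0741906 * 1000 = 74.1906 um

74.1906


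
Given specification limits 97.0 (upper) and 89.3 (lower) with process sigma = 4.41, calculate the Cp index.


Cp = (USL - LSL) / (6 * sigma)
= (97.0 - 89.3) / (6 * 4.41)
= 7.7000 / 26.4600
= 0.2910

0.2910


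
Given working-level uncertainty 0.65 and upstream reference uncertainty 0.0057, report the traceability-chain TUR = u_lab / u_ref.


TUR = u_lab / u_ref
= 0.65 / 0.0057
= 114.0351

114.0351


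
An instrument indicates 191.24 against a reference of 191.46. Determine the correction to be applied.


Correction = standard - reading
= 191.46 - 191.24
= 0.2200

0.2200


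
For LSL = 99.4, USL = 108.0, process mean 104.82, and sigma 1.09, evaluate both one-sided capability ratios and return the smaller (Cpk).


Cpu = (USL - mean) / (3*sigma) = (108.0 - 104.82) / (3*1.09) = 0.9725
Cpl = (mean - LSL) / (3*sigma) = (104.82 - 99.4) / (3*1.09) = 1.6575
Cpk = min(Cpu, Cpl) = 0.9725

0.9725


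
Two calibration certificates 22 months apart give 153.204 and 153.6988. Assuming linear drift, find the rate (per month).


rate = (v2 - v1) / months
= (153.6988 - 153.204) / 22
= 0.4948 / 22
= 0.0225

0.0225


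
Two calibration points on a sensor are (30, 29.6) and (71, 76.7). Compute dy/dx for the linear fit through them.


slope = (y2 - y1) / (x2 - x1)
= (76.7 - 29.6) / (71 - 30)
= 47.1000 / 41
= 1.1488

1.1488


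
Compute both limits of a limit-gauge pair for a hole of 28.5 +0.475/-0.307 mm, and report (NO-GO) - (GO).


GO = nominal - lower_tol (smallest hole = maximum material condition)
GO = 28.5 - 0.307 = 28.193
NO-GO = nominal + upper_tol (largest hole = least material condition)
NO-GO = 28.5 + 0.475 = 28.975
spread = NO-GO - GO = 28.975 - 28.193 = 0.7820

0.7820


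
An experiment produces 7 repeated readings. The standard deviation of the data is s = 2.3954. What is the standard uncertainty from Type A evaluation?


u_A = s / sqrt(n)
u_A = 2.3954 / sqrt(7)
u_A = 2.3954 / 2.6457513
u_A = 0.9054

0.9054


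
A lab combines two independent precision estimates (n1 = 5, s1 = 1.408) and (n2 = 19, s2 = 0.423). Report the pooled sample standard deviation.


s_p = sqrt(((n1-1)*s1^2 + (n2-1)*s2^2) / (n1+n2-2))
numerator = (5-1)*1.408^2 + (19-1)*0.423^2 = 7.929856 + 3.220722 = 11.150578
denominator = 5 + 19 - 2 = 22
s_p^2 = 11.150578 / 22 = 0.50684445
s_p = sqrt(0.50684445) = 0.7119

0.7119


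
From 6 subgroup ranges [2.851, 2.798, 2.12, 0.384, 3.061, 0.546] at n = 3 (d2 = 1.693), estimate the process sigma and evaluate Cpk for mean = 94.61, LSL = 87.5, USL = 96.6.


R_bar = (2.851 + 2.798 + 2.12 + 0.384 + 3.061 + 0.546) / 6 = 1.96
sigma = R_bar / d2 = 1.96 / 1.693 = 1.1577082
Cp = (USL - LSL)/(6*sigma) = (96.6 - 87.5)/(6*1.1577082) = 1.3101
Cpu = (96.6 - 94.61)/(3*1.1577082) = 0.5730
Cpl = (94.61 - 87.5)/(3*1.1577082) = 2.0471
Cpk = min(Cpu, Cpl) = 0.5730

0.5730


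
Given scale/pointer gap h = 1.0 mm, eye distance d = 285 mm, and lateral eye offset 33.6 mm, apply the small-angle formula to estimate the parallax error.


error = h * offset / d
= 1.0 * 33.6 / 285
= 0.1179

0.1179


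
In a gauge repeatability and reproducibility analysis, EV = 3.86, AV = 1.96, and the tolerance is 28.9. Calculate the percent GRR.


GRR = sqrt(EV^2 + AV^2) = sqrt(3.86^2 + 1.96^2) = 4.3291108
%GRR = GRR / tol * 100 = 4.3291108 / 28.9 * 100
%GRR = 14.9796

14.9796


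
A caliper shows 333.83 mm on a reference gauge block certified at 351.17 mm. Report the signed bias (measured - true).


Systematic error = measured - true
= 333.83 - 351.17
= -17.3400

-17.3400


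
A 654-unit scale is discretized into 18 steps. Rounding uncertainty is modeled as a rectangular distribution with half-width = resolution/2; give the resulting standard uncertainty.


resolution = range / divisions
resolution = 654 / 18 = 36.333333
u_res = resolution / (2*sqrt(3))
u_res = 36.333333 / 3.4641016
u_res = 10.4885

10.4885


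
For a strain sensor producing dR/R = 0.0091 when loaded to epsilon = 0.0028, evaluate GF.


GF = (dR/R) / epsilon
= 0.0091 / 0.0028
= 3.2500

3.2500


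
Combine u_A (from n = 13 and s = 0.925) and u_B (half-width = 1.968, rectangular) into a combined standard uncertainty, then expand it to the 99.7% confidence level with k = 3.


u_A = s / sqrt(n) = 0.925 / sqrt(13) = 0.25654884
u_B = half_width / sqrt(3) = 1.968 / sqrt(3) = 1.1362253
uc = sqrt(u_A^2 + u_B^2) = sqrt(0.25654884^2 + 1.1362253^2) = 1.1648284
U = k * uc = 3 * 1.1648284
U = 3.4945

3.4945


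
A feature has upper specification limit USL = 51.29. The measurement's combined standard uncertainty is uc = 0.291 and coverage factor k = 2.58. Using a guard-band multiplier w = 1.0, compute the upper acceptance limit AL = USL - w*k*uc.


U = k * uc = 2.58 * 0.291 = 0.75078
guard band g = w * U = 1.0 * 0.75078 = 0.75078
AL = USL - g = 51.29 - 0.75078
AL = 50.5392

50.5392


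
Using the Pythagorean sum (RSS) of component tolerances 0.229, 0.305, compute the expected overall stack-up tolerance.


RSS = sqrt(0.229^2 + 0.305^2)
= sqrt(0.145466)
= 0.3814

0.3814


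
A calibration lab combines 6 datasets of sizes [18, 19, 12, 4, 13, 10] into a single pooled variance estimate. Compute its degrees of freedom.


nu = sum_i (n_i - 1)
nu = ((18 - 1) + (19 - 1) + (12 - 1) + (4 - 1) + (13 - 1) + (10 - 1))
nu = 17 + 18 + 11 + 3 + 12 + 9
nu = 70

70


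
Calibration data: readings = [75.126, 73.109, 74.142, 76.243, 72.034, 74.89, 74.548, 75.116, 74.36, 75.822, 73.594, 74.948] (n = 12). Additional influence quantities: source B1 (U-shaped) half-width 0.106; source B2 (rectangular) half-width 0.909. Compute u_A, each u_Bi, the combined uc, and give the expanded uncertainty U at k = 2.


mean = (75.126 + 73.109 + 74.142 + 76.243 + 72.034 + 74.89 + 74.548 + 75.116 + 74.36 + 75.822 + 73.594 + 74.948) / 12 = 74.49433333
s = sqrt(sum((x - mean)^2)/(n-1)) = 1.1637098
u_A = s / sqrt(n) = 1.1637098 / sqrt(12) = 0.33593408
u_B1 = 0.106 / sqrt(2) = 0.074953319
u_B2 = 0.909 / sqrt(3) = 0.52481139
uc = sqrt(0.33593408^2 + 0.074953319^2 + 0.52481139^2) = 0.6276119
U = k * uc = 2 * 0.6276119
U = 1.2552

1.2552


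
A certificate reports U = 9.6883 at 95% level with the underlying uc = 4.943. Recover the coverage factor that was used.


k = U / uc
k = 9.6883 / 4.943
k = 1.96

1.96


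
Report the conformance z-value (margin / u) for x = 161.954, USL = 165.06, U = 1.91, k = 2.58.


u = U / k = 1.91 / 2.58 = 0.74031008
margin = |USL - x| = |165.06 - 161.954| = 3.106
z = margin / u = 3.106 / 0.74031008
z = 4.1955

4.1955


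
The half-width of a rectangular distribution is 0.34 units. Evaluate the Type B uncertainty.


u_B = half_width / sqrt(3)
u_B = 0.34 / 1.7320508
u_B = 0.1963

0.1963


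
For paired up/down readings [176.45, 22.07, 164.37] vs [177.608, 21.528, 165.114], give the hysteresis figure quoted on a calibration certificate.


|176.45 - 177.608| = 1.1580
|22.07 - 21.528| = 0.5420
|164.37 - 165.114| = 0.7440
hysteresis = max(diffs) = 1.1580

1.1580


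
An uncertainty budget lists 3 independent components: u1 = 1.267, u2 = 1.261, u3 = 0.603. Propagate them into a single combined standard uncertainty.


uc = sqrt(1.267^2 + 1.261^2 + 0.603^2)
uc = sqrt(3.559019)
uc = 1.8865

1.8865


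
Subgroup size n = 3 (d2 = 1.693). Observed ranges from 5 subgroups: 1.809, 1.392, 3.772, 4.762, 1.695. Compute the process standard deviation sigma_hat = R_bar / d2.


R_bar = (1.809 + 1.392 + 3.772 + 4.762 + 1.695) / 5
R_bar = 13.43 / 5 = 2.686
sigma_hat = R_bar / d2 = 2.686 / 1.693 = 1.5865

1.5865


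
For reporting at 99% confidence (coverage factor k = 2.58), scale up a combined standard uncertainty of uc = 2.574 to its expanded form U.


U = k * uc
U = 2.58 * 2.574
U = 6.6409

6.6409


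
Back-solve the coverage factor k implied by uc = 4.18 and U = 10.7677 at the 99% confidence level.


k = U / uc
k = 10.7677 / 4.18
k = 2.576

2.576


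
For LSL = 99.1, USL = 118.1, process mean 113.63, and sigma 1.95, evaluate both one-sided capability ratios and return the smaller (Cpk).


Cpu = (USL - mean) / (3*sigma) = (118.1 - 113.63) / (3*1.95) = 0.7641
Cpl = (mean - LSL) / (3*sigma) = (113.63 - 99.1) / (3*1.95) = 2.4838
Cpk = min(Cpu, Cpl) = 0.7641

0.7641


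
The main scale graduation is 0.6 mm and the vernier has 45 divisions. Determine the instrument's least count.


LC = MSD / n_div
= 0.6 / 45
= 0.0133

0.0133


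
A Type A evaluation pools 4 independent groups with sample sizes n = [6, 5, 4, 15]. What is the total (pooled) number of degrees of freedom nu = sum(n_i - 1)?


nu = sum_i (n_i - 1)
nu = ((6 - 1) + (5 - 1) + (4 - 1) + (15 - 1))
nu = 5 + 4 + 3 + 14
nu = 26

26


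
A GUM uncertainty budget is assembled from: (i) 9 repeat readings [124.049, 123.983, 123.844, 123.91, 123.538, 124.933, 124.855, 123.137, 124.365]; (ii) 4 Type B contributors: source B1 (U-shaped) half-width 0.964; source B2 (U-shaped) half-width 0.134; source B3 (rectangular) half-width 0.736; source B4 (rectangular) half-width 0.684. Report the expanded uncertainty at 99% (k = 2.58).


mean = (124.049 + 123.983 + 123.844 + 123.91 + 123.538 + 124.933 + 124.855 + 123.137 + 124.365) / 9 = 124.0682222
s = sqrt(sum((x - mean)^2)/(n-1)) = 0.57945983
u_A = s / sqrt(n) = 0.57945983 / sqrt(9) = 0.19315328
u_B1 = 0.964 / sqrt(2) = 0.68165094
u_B2 = 0.134 / sqrt(2) = 0.094752309
u_B3 = 0.736 / sqrt(3) = 0.4249298
u_B4 = 0.684 / sqrt(3) = 0.39490758
uc = sqrt(0.19315328^2 + 0.68165094^2 + 0.094752309^2 + 0.4249298^2 + 0.39490758^2) = 0.9205713
U = k * uc = 2.58 * 0.9205713
U = 2.3751

2.3751


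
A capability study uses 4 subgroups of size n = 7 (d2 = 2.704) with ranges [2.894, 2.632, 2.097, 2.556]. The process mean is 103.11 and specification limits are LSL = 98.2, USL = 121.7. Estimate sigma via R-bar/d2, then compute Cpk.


R_bar = (2.894 + 2.632 + 2.097 + 2.556) / 4 = 2.54475
sigma = R_bar / d2 = 2.54475 / 2.704 = 0.94110577
Cp = (USL - LSL)/(6*sigma) = (121.7 - 98.2)/(6*0.94110577) = 4.1618
Cpu = (121.7 - 103.11)/(3*0.94110577) = 6.5845
Cpl = (103.11 - 98.2)/(3*0.94110577) = 1.7391
Cpk = min(Cpu, Cpl) = 1.7391

1.7391


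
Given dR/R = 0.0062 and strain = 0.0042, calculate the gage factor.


GF = (dR/R) / epsilon
= 0.0062 / 0.0042
= 1.4762

1.4762


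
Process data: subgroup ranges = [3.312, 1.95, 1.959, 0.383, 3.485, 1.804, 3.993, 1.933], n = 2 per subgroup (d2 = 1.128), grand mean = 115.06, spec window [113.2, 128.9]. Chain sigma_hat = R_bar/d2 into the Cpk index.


R_bar = (3.312 + 1.95 + 1.959 + 0.383 + 3.485 + 1.804 + 3.993 + 1.933) / 8 = 2.352375
sigma = R_bar / d2 = 2.352375 / 1.128 = 2.0854388
Cp = (USL - LSL)/(6*sigma) = (128.9 - 113.2)/(6*2.0854388) = 1.2547
Cpu = (128.9 - 115.06)/(3*2.0854388) = 2.2122
Cpl = (115.06 - 113.2)/(3*2.0854388) = 0.2973
Cpk = min(Cpu, Cpl) = 0.2973

0.2973


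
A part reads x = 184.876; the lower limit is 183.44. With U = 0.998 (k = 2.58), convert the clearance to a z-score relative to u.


u = U / k = 0.998 / 2.58 = 0.38682171
margin = |LSL - x| = |183.44 - 184.876| = 1.436
z = margin / u = 1.436 / 0.38682171
z = 3.7123

3.7123


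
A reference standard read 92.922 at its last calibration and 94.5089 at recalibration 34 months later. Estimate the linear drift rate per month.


rate = (v2 - v1) / months
= (94.5089 - 92.922) / 34
= 1.5869 / 34
= 0.0467

0.0467


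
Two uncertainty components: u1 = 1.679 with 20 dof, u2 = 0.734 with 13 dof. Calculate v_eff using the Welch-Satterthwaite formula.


uc = sqrt(u1^2 + u2^2) = sqrt(1.679^2 + 0.734^2) = 1.8324293
v_eff = uc^4 / (u1^4/v1 + u2^4/v2)
= 1.8324293^4 / (1.679^4/20 + 0.734^4/13)
= 11.274802 / 0.41967715
v_eff = 26.8654

26.8654
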